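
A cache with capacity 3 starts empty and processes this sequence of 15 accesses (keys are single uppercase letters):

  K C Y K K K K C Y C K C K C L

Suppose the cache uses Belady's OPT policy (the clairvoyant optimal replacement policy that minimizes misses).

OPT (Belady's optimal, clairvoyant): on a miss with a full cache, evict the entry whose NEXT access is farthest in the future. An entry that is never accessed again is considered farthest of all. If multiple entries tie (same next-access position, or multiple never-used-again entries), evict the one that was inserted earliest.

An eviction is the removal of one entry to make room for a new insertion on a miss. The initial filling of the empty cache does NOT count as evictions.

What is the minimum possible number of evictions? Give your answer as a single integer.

Answer: 1

Derivation:
OPT (Belady) simulation (capacity=3):
  1. access K: MISS. Cache: [K]
  2. access C: MISS. Cache: [K C]
  3. access Y: MISS. Cache: [K C Y]
  4. access K: HIT. Next use of K: step 5. Cache: [K C Y]
  5. access K: HIT. Next use of K: step 6. Cache: [K C Y]
  6. access K: HIT. Next use of K: step 7. Cache: [K C Y]
  7. access K: HIT. Next use of K: step 11. Cache: [K C Y]
  8. access C: HIT. Next use of C: step 10. Cache: [K C Y]
  9. access Y: HIT. Next use of Y: never. Cache: [K C Y]
  10. access C: HIT. Next use of C: step 12. Cache: [K C Y]
  11. access K: HIT. Next use of K: step 13. Cache: [K C Y]
  12. access C: HIT. Next use of C: step 14. Cache: [K C Y]
  13. access K: HIT. Next use of K: never. Cache: [K C Y]
  14. access C: HIT. Next use of C: never. Cache: [K C Y]
  15. access L: MISS, evict K (next use: never). Cache: [C Y L]
Total: 11 hits, 4 misses, 1 evictions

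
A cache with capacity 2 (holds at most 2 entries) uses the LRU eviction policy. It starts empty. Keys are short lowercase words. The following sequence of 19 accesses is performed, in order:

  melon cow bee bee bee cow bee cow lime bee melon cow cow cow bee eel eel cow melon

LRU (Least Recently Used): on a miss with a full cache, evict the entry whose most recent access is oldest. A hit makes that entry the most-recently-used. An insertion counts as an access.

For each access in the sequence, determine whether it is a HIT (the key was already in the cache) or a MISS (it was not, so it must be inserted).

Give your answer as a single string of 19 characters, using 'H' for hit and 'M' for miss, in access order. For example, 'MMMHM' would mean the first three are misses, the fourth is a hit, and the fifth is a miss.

LRU simulation (capacity=2):
  1. access melon: MISS. Cache (LRU->MRU): [melon]
  2. access cow: MISS. Cache (LRU->MRU): [melon cow]
  3. access bee: MISS, evict melon. Cache (LRU->MRU): [cow bee]
  4. access bee: HIT. Cache (LRU->MRU): [cow bee]
  5. access bee: HIT. Cache (LRU->MRU): [cow bee]
  6. access cow: HIT. Cache (LRU->MRU): [bee cow]
  7. access bee: HIT. Cache (LRU->MRU): [cow bee]
  8. access cow: HIT. Cache (LRU->MRU): [bee cow]
  9. access lime: MISS, evict bee. Cache (LRU->MRU): [cow lime]
  10. access bee: MISS, evict cow. Cache (LRU->MRU): [lime bee]
  11. access melon: MISS, evict lime. Cache (LRU->MRU): [bee melon]
  12. access cow: MISS, evict bee. Cache (LRU->MRU): [melon cow]
  13. access cow: HIT. Cache (LRU->MRU): [melon cow]
  14. access cow: HIT. Cache (LRU->MRU): [melon cow]
  15. access bee: MISS, evict melon. Cache (LRU->MRU): [cow bee]
  16. access eel: MISS, evict cow. Cache (LRU->MRU): [bee eel]
  17. access eel: HIT. Cache (LRU->MRU): [bee eel]
  18. access cow: MISS, evict bee. Cache (LRU->MRU): [eel cow]
  19. access melon: MISS, evict eel. Cache (LRU->MRU): [cow melon]
Total: 8 hits, 11 misses, 9 evictions

Answer: MMMHHHHHMMMMHHMMHMM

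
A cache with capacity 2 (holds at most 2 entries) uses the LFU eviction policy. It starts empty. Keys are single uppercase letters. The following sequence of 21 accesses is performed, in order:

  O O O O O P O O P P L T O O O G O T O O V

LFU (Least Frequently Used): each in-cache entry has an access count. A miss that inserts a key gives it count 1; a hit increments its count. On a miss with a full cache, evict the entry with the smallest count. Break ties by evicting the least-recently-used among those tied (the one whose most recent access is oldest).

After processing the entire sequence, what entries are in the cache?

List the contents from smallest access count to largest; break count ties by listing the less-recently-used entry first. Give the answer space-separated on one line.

LFU simulation (capacity=2):
  1. access O: MISS. Cache: [O(c=1)]
  2. access O: HIT, count now 2. Cache: [O(c=2)]
  3. access O: HIT, count now 3. Cache: [O(c=3)]
  4. access O: HIT, count now 4. Cache: [O(c=4)]
  5. access O: HIT, count now 5. Cache: [O(c=5)]
  6. access P: MISS. Cache: [P(c=1) O(c=5)]
  7. access O: HIT, count now 6. Cache: [P(c=1) O(c=6)]
  8. access O: HIT, count now 7. Cache: [P(c=1) O(c=7)]
  9. access P: HIT, count now 2. Cache: [P(c=2) O(c=7)]
  10. access P: HIT, count now 3. Cache: [P(c=3) O(c=7)]
  11. access L: MISS, evict P(c=3). Cache: [L(c=1) O(c=7)]
  12. access T: MISS, evict L(c=1). Cache: [T(c=1) O(c=7)]
  13. access O: HIT, count now 8. Cache: [T(c=1) O(c=8)]
  14. access O: HIT, count now 9. Cache: [T(c=1) O(c=9)]
  15. access O: HIT, count now 10. Cache: [T(c=1) O(c=10)]
  16. access G: MISS, evict T(c=1). Cache: [G(c=1) O(c=10)]
  17. access O: HIT, count now 11. Cache: [G(c=1) O(c=11)]
  18. access T: MISS, evict G(c=1). Cache: [T(c=1) O(c=11)]
  19. access O: HIT, count now 12. Cache: [T(c=1) O(c=12)]
  20. access O: HIT, count now 13. Cache: [T(c=1) O(c=13)]
  21. access V: MISS, evict T(c=1). Cache: [V(c=1) O(c=13)]
Total: 14 hits, 7 misses, 5 evictions

Answer: V O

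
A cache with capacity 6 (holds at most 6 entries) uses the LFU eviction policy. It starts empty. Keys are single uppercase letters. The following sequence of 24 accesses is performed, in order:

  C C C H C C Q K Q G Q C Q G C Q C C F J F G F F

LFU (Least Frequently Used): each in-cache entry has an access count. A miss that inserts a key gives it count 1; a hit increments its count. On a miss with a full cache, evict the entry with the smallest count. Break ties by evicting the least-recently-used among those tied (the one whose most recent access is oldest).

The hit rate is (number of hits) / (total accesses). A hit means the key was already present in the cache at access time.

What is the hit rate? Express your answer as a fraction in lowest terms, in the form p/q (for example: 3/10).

LFU simulation (capacity=6):
  1. access C: MISS. Cache: [C(c=1)]
  2. access C: HIT, count now 2. Cache: [C(c=2)]
  3. access C: HIT, count now 3. Cache: [C(c=3)]
  4. access H: MISS. Cache: [H(c=1) C(c=3)]
  5. access C: HIT, count now 4. Cache: [H(c=1) C(c=4)]
  6. access C: HIT, count now 5. Cache: [H(c=1) C(c=5)]
  7. access Q: MISS. Cache: [H(c=1) Q(c=1) C(c=5)]
  8. access K: MISS. Cache: [H(c=1) Q(c=1) K(c=1) C(c=5)]
  9. access Q: HIT, count now 2. Cache: [H(c=1) K(c=1) Q(c=2) C(c=5)]
  10. access G: MISS. Cache: [H(c=1) K(c=1) G(c=1) Q(c=2) C(c=5)]
  11. access Q: HIT, count now 3. Cache: [H(c=1) K(c=1) G(c=1) Q(c=3) C(c=5)]
  12. access C: HIT, count now 6. Cache: [H(c=1) K(c=1) G(c=1) Q(c=3) C(c=6)]
  13. access Q: HIT, count now 4. Cache: [H(c=1) K(c=1) G(c=1) Q(c=4) C(c=6)]
  14. access G: HIT, count now 2. Cache: [H(c=1) K(c=1) G(c=2) Q(c=4) C(c=6)]
  15. access C: HIT, count now 7. Cache: [H(c=1) K(c=1) G(c=2) Q(c=4) C(c=7)]
  16. access Q: HIT, count now 5. Cache: [H(c=1) K(c=1) G(c=2) Q(c=5) C(c=7)]
  17. access C: HIT, count now 8. Cache: [H(c=1) K(c=1) G(c=2) Q(c=5) C(c=8)]
  18. access C: HIT, count now 9. Cache: [H(c=1) K(c=1) G(c=2) Q(c=5) C(c=9)]
  19. access F: MISS. Cache: [H(c=1) K(c=1) F(c=1) G(c=2) Q(c=5) C(c=9)]
  20. access J: MISS, evict H(c=1). Cache: [K(c=1) F(c=1) J(c=1) G(c=2) Q(c=5) C(c=9)]
  21. access F: HIT, count now 2. Cache: [K(c=1) J(c=1) G(c=2) F(c=2) Q(c=5) C(c=9)]
  22. access G: HIT, count now 3. Cache: [K(c=1) J(c=1) F(c=2) G(c=3) Q(c=5) C(c=9)]
  23. access F: HIT, count now 3. Cache: [K(c=1) J(c=1) G(c=3) F(c=3) Q(c=5) C(c=9)]
  24. access F: HIT, count now 4. Cache: [K(c=1) J(c=1) G(c=3) F(c=4) Q(c=5) C(c=9)]
Total: 17 hits, 7 misses, 1 evictions

Hit rate = 17/24

Answer: 17/24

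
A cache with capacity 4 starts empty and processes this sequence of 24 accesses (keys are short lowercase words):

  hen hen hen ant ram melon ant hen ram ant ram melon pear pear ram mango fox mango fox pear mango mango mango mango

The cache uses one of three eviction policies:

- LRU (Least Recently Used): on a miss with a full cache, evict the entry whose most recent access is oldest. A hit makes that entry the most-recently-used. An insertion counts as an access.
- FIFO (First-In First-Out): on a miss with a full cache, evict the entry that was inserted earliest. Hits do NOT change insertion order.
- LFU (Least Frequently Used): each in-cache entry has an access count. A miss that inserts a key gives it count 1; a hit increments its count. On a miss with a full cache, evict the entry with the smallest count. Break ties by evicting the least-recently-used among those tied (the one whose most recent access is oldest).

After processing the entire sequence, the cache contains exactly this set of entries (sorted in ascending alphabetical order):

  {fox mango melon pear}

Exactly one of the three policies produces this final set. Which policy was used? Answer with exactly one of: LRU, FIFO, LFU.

Simulating under each policy and comparing final sets:
  LRU: final set = {fox mango pear ram} -> differs
  FIFO: final set = {fox mango melon pear} -> MATCHES target
  LFU: final set = {ant hen mango ram} -> differs
Only FIFO produces the target set.

Answer: FIFO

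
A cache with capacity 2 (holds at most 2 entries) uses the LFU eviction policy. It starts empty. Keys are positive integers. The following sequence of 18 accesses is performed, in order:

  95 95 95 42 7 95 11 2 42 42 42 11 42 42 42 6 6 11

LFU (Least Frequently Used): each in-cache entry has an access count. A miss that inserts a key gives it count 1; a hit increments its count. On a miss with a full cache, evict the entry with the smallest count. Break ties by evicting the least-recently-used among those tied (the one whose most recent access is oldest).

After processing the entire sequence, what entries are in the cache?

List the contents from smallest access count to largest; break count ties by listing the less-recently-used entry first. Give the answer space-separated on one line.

Answer: 11 95

Derivation:
LFU simulation (capacity=2):
  1. access 95: MISS. Cache: [95(c=1)]
  2. access 95: HIT, count now 2. Cache: [95(c=2)]
  3. access 95: HIT, count now 3. Cache: [95(c=3)]
  4. access 42: MISS. Cache: [42(c=1) 95(c=3)]
  5. access 7: MISS, evict 42(c=1). Cache: [7(c=1) 95(c=3)]
  6. access 95: HIT, count now 4. Cache: [7(c=1) 95(c=4)]
  7. access 11: MISS, evict 7(c=1). Cache: [11(c=1) 95(c=4)]
  8. access 2: MISS, evict 11(c=1). Cache: [2(c=1) 95(c=4)]
  9. access 42: MISS, evict 2(c=1). Cache: [42(c=1) 95(c=4)]
  10. access 42: HIT, count now 2. Cache: [42(c=2) 95(c=4)]
  11. access 42: HIT, count now 3. Cache: [42(c=3) 95(c=4)]
  12. access 11: MISS, evict 42(c=3). Cache: [11(c=1) 95(c=4)]
  13. access 42: MISS, evict 11(c=1). Cache: [42(c=1) 95(c=4)]
  14. access 42: HIT, count now 2. Cache: [42(c=2) 95(c=4)]
  15. access 42: HIT, count now 3. Cache: [42(c=3) 95(c=4)]
  16. access 6: MISS, evict 42(c=3). Cache: [6(c=1) 95(c=4)]
  17. access 6: HIT, count now 2. Cache: [6(c=2) 95(c=4)]
  18. access 11: MISS, evict 6(c=2). Cache: [11(c=1) 95(c=4)]
Total: 8 hits, 10 misses, 8 evictions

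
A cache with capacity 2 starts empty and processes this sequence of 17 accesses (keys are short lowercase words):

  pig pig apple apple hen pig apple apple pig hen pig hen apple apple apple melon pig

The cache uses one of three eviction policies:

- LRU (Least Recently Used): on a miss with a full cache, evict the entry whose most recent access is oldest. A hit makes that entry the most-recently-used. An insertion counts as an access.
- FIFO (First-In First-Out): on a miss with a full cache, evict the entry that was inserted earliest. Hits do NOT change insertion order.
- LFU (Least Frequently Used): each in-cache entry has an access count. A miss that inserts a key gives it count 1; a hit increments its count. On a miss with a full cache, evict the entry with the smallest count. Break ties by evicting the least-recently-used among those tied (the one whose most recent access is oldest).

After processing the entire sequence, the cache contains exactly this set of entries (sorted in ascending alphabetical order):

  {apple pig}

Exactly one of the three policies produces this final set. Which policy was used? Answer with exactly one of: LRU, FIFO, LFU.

Simulating under each policy and comparing final sets:
  LRU: final set = {melon pig} -> differs
  FIFO: final set = {melon pig} -> differs
  LFU: final set = {apple pig} -> MATCHES target
Only LFU produces the target set.

Answer: LFU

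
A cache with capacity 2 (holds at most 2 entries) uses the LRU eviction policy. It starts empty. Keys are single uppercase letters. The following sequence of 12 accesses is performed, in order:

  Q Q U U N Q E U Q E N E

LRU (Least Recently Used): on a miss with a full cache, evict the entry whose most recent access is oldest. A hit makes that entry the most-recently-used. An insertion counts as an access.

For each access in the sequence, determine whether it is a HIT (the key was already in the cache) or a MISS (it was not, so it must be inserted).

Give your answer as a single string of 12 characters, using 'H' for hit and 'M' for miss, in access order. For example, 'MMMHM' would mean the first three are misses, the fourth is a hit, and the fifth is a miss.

Answer: MHMHMMMMMMMH

Derivation:
LRU simulation (capacity=2):
  1. access Q: MISS. Cache (LRU->MRU): [Q]
  2. access Q: HIT. Cache (LRU->MRU): [Q]
  3. access U: MISS. Cache (LRU->MRU): [Q U]
  4. access U: HIT. Cache (LRU->MRU): [Q U]
  5. access N: MISS, evict Q. Cache (LRU->MRU): [U N]
  6. access Q: MISS, evict U. Cache (LRU->MRU): [N Q]
  7. access E: MISS, evict N. Cache (LRU->MRU): [Q E]
  8. access U: MISS, evict Q. Cache (LRU->MRU): [E U]
  9. access Q: MISS, evict E. Cache (LRU->MRU): [U Q]
  10. access E: MISS, evict U. Cache (LRU->MRU): [Q E]
  11. access N: MISS, evict Q. Cache (LRU->MRU): [E N]
  12. access E: HIT. Cache (LRU->MRU): [N E]
Total: 3 hits, 9 misses, 7 evictions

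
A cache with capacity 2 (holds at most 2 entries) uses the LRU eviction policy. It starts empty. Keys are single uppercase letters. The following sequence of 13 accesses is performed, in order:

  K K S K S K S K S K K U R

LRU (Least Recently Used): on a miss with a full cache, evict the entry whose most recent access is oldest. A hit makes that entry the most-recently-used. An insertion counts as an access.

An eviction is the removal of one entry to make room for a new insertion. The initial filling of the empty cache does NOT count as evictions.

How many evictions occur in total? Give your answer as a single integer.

LRU simulation (capacity=2):
  1. access K: MISS. Cache (LRU->MRU): [K]
  2. access K: HIT. Cache (LRU->MRU): [K]
  3. access S: MISS. Cache (LRU->MRU): [K S]
  4. access K: HIT. Cache (LRU->MRU): [S K]
  5. access S: HIT. Cache (LRU->MRU): [K S]
  6. access K: HIT. Cache (LRU->MRU): [S K]
  7. access S: HIT. Cache (LRU->MRU): [K S]
  8. access K: HIT. Cache (LRU->MRU): [S K]
  9. access S: HIT. Cache (LRU->MRU): [K S]
  10. access K: HIT. Cache (LRU->MRU): [S K]
  11. access K: HIT. Cache (LRU->MRU): [S K]
  12. access U: MISS, evict S. Cache (LRU->MRU): [K U]
  13. access R: MISS, evict K. Cache (LRU->MRU): [U R]
Total: 9 hits, 4 misses, 2 evictions

Answer: 2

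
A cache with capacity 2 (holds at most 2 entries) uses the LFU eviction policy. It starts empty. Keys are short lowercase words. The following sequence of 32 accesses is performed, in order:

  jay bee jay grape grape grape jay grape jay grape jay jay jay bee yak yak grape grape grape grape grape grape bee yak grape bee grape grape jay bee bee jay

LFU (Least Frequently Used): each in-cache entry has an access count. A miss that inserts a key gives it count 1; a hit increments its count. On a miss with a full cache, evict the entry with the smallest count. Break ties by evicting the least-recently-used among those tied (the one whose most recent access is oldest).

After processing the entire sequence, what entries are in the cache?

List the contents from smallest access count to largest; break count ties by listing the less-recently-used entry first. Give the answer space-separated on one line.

Answer: bee jay

Derivation:
LFU simulation (capacity=2):
  1. access jay: MISS. Cache: [jay(c=1)]
  2. access bee: MISS. Cache: [jay(c=1) bee(c=1)]
  3. access jay: HIT, count now 2. Cache: [bee(c=1) jay(c=2)]
  4. access grape: MISS, evict bee(c=1). Cache: [grape(c=1) jay(c=2)]
  5. access grape: HIT, count now 2. Cache: [jay(c=2) grape(c=2)]
  6. access grape: HIT, count now 3. Cache: [jay(c=2) grape(c=3)]
  7. access jay: HIT, count now 3. Cache: [grape(c=3) jay(c=3)]
  8. access grape: HIT, count now 4. Cache: [jay(c=3) grape(c=4)]
  9. access jay: HIT, count now 4. Cache: [grape(c=4) jay(c=4)]
  10. access grape: HIT, count now 5. Cache: [jay(c=4) grape(c=5)]
  11. access jay: HIT, count now 5. Cache: [grape(c=5) jay(c=5)]
  12. access jay: HIT, count now 6. Cache: [grape(c=5) jay(c=6)]
  13. access jay: HIT, count now 7. Cache: [grape(c=5) jay(c=7)]
  14. access bee: MISS, evict grape(c=5). Cache: [bee(c=1) jay(c=7)]
  15. access yak: MISS, evict bee(c=1). Cache: [yak(c=1) jay(c=7)]
  16. access yak: HIT, count now 2. Cache: [yak(c=2) jay(c=7)]
  17. access grape: MISS, evict yak(c=2). Cache: [grape(c=1) jay(c=7)]
  18. access grape: HIT, count now 2. Cache: [grape(c=2) jay(c=7)]
  19. access grape: HIT, count now 3. Cache: [grape(c=3) jay(c=7)]
  20. access grape: HIT, count now 4. Cache: [grape(c=4) jay(c=7)]
  21. access grape: HIT, count now 5. Cache: [grape(c=5) jay(c=7)]
  22. access grape: HIT, count now 6. Cache: [grape(c=6) jay(c=7)]
  23. access bee: MISS, evict grape(c=6). Cache: [bee(c=1) jay(c=7)]
  24. access yak: MISS, evict bee(c=1). Cache: [yak(c=1) jay(c=7)]
  25. access grape: MISS, evict yak(c=1). Cache: [grape(c=1) jay(c=7)]
  26. access bee: MISS, evict grape(c=1). Cache: [bee(c=1) jay(c=7)]
  27. access grape: MISS, evict bee(c=1). Cache: [grape(c=1) jay(c=7)]
  28. access grape: HIT, count now 2. Cache: [grape(c=2) jay(c=7)]
  29. access jay: HIT, count now 8. Cache: [grape(c=2) jay(c=8)]
  30. access bee: MISS, evict grape(c=2). Cache: [bee(c=1) jay(c=8)]
  31. access bee: HIT, count now 2. Cache: [bee(c=2) jay(c=8)]
  32. access jay: HIT, count now 9. Cache: [bee(c=2) jay(c=9)]
Total: 20 hits, 12 misses, 10 evictions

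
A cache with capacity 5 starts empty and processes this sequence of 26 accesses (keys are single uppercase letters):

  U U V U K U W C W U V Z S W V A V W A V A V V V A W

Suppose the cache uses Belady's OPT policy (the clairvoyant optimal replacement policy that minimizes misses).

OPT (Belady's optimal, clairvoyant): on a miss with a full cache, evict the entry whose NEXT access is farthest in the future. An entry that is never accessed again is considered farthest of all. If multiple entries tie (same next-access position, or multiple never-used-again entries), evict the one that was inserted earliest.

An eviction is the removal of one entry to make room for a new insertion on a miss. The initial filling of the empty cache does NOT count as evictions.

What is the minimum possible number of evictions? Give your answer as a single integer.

Answer: 3

Derivation:
OPT (Belady) simulation (capacity=5):
  1. access U: MISS. Cache: [U]
  2. access U: HIT. Next use of U: step 4. Cache: [U]
  3. access V: MISS. Cache: [U V]
  4. access U: HIT. Next use of U: step 6. Cache: [U V]
  5. access K: MISS. Cache: [U V K]
  6. access U: HIT. Next use of U: step 10. Cache: [U V K]
  7. access W: MISS. Cache: [U V K W]
  8. access C: MISS. Cache: [U V K W C]
  9. access W: HIT. Next use of W: step 14. Cache: [U V K W C]
  10. access U: HIT. Next use of U: never. Cache: [U V K W C]
  11. access V: HIT. Next use of V: step 15. Cache: [U V K W C]
  12. access Z: MISS, evict U (next use: never). Cache: [V K W C Z]
  13. access S: MISS, evict K (next use: never). Cache: [V W C Z S]
  14. access W: HIT. Next use of W: step 18. Cache: [V W C Z S]
  15. access V: HIT. Next use of V: step 17. Cache: [V W C Z S]
  16. access A: MISS, evict C (next use: never). Cache: [V W Z S A]
  17. access V: HIT. Next use of V: step 20. Cache: [V W Z S A]
  18. access W: HIT. Next use of W: step 26. Cache: [V W Z S A]
  19. access A: HIT. Next use of A: step 21. Cache: [V W Z S A]
  20. access V: HIT. Next use of V: step 22. Cache: [V W Z S A]
  21. access A: HIT. Next use of A: step 25. Cache: [V W Z S A]
  22. access V: HIT. Next use of V: step 23. Cache: [V W Z S A]
  23. access V: HIT. Next use of V: step 24. Cache: [V W Z S A]
  24. access V: HIT. Next use of V: never. Cache: [V W Z S A]
  25. access A: HIT. Next use of A: never. Cache: [V W Z S A]
  26. access W: HIT. Next use of W: never. Cache: [V W Z S A]
Total: 18 hits, 8 misses, 3 evictions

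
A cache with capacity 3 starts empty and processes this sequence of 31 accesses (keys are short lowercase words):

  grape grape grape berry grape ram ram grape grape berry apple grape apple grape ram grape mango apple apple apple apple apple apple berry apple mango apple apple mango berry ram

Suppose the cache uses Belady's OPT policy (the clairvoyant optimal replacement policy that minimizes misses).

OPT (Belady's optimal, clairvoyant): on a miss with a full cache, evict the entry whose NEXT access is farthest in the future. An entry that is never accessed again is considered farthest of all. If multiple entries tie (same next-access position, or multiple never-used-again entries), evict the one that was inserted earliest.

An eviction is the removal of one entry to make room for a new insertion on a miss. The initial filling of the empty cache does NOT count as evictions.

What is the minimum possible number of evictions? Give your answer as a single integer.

Answer: 4

Derivation:
OPT (Belady) simulation (capacity=3):
  1. access grape: MISS. Cache: [grape]
  2. access grape: HIT. Next use of grape: step 3. Cache: [grape]
  3. access grape: HIT. Next use of grape: step 5. Cache: [grape]
  4. access berry: MISS. Cache: [grape berry]
  5. access grape: HIT. Next use of grape: step 8. Cache: [grape berry]
  6. access ram: MISS. Cache: [grape berry ram]
  7. access ram: HIT. Next use of ram: step 15. Cache: [grape berry ram]
  8. access grape: HIT. Next use of grape: step 9. Cache: [grape berry ram]
  9. access grape: HIT. Next use of grape: step 12. Cache: [grape berry ram]
  10. access berry: HIT. Next use of berry: step 24. Cache: [grape berry ram]
  11. access apple: MISS, evict berry (next use: step 24). Cache: [grape ram apple]
  12. access grape: HIT. Next use of grape: step 14. Cache: [grape ram apple]
  13. access apple: HIT. Next use of apple: step 18. Cache: [grape ram apple]
  14. access grape: HIT. Next use of grape: step 16. Cache: [grape ram apple]
  15. access ram: HIT. Next use of ram: step 31. Cache: [grape ram apple]
  16. access grape: HIT. Next use of grape: never. Cache: [grape ram apple]
  17. access mango: MISS, evict grape (next use: never). Cache: [ram apple mango]
  18. access apple: HIT. Next use of apple: step 19. Cache: [ram apple mango]
  19. access apple: HIT. Next use of apple: step 20. Cache: [ram apple mango]
  20. access apple: HIT. Next use of apple: step 21. Cache: [ram apple mango]
  21. access apple: HIT. Next use of apple: step 22. Cache: [ram apple mango]
  22. access apple: HIT. Next use of apple: step 23. Cache: [ram apple mango]
  23. access apple: HIT. Next use of apple: step 25. Cache: [ram apple mango]
  24. access berry: MISS, evict ram (next use: step 31). Cache: [apple mango berry]
  25. access apple: HIT. Next use of apple: step 27. Cache: [apple mango berry]
  26. access mango: HIT. Next use of mango: step 29. Cache: [apple mango berry]
  27. access apple: HIT. Next use of apple: step 28. Cache: [apple mango berry]
  28. access apple: HIT. Next use of apple: never. Cache: [apple mango berry]
  29. access mango: HIT. Next use of mango: never. Cache: [apple mango berry]
  30. access berry: HIT. Next use of berry: never. Cache: [apple mango berry]
  31. access ram: MISS, evict apple (next use: never). Cache: [mango berry ram]
Total: 24 hits, 7 misses, 4 evictions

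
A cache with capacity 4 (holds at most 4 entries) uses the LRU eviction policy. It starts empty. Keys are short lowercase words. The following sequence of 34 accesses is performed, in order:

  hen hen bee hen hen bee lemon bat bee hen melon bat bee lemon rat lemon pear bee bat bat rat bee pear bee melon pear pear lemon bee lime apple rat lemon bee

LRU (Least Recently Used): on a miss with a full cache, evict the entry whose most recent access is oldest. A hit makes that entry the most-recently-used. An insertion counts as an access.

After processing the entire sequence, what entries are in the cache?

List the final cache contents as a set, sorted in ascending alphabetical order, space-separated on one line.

Answer: apple bee lemon rat

Derivation:
LRU simulation (capacity=4):
  1. access hen: MISS. Cache (LRU->MRU): [hen]
  2. access hen: HIT. Cache (LRU->MRU): [hen]
  3. access bee: MISS. Cache (LRU->MRU): [hen bee]
  4. access hen: HIT. Cache (LRU->MRU): [bee hen]
  5. access hen: HIT. Cache (LRU->MRU): [bee hen]
  6. access bee: HIT. Cache (LRU->MRU): [hen bee]
  7. access lemon: MISS. Cache (LRU->MRU): [hen bee lemon]
  8. access bat: MISS. Cache (LRU->MRU): [hen bee lemon bat]
  9. access bee: HIT. Cache (LRU->MRU): [hen lemon bat bee]
  10. access hen: HIT. Cache (LRU->MRU): [lemon bat bee hen]
  11. access melon: MISS, evict lemon. Cache (LRU->MRU): [bat bee hen melon]
  12. access bat: HIT. Cache (LRU->MRU): [bee hen melon bat]
  13. access bee: HIT. Cache (LRU->MRU): [hen melon bat bee]
  14. access lemon: MISS, evict hen. Cache (LRU->MRU): [melon bat bee lemon]
  15. access rat: MISS, evict melon. Cache (LRU->MRU): [bat bee lemon rat]
  16. access lemon: HIT. Cache (LRU->MRU): [bat bee rat lemon]
  17. access pear: MISS, evict bat. Cache (LRU->MRU): [bee rat lemon pear]
  18. access bee: HIT. Cache (LRU->MRU): [rat lemon pear bee]
  19. access bat: MISS, evict rat. Cache (LRU->MRU): [lemon pear bee bat]
  20. access bat: HIT. Cache (LRU->MRU): [lemon pear bee bat]
  21. access rat: MISS, evict lemon. Cache (LRU->MRU): [pear bee bat rat]
  22. access bee: HIT. Cache (LRU->MRU): [pear bat rat bee]
  23. access pear: HIT. Cache (LRU->MRU): [bat rat bee pear]
  24. access bee: HIT. Cache (LRU->MRU): [bat rat pear bee]
  25. access melon: MISS, evict bat. Cache (LRU->MRU): [rat pear bee melon]
  26. access pear: HIT. Cache (LRU->MRU): [rat bee melon pear]
  27. access pear: HIT. Cache (LRU->MRU): [rat bee melon pear]
  28. access lemon: MISS, evict rat. Cache (LRU->MRU): [bee melon pear lemon]
  29. access bee: HIT. Cache (LRU->MRU): [melon pear lemon bee]
  30. access lime: MISS, evict melon. Cache (LRU->MRU): [pear lemon bee lime]
  31. access apple: MISS, evict pear. Cache (LRU->MRU): [lemon bee lime apple]
  32. access rat: MISS, evict lemon. Cache (LRU->MRU): [bee lime apple rat]
  33. access lemon: MISS, evict bee. Cache (LRU->MRU): [lime apple rat lemon]
  34. access bee: MISS, evict lime. Cache (LRU->MRU): [apple rat lemon bee]
Total: 17 hits, 17 misses, 13 evictions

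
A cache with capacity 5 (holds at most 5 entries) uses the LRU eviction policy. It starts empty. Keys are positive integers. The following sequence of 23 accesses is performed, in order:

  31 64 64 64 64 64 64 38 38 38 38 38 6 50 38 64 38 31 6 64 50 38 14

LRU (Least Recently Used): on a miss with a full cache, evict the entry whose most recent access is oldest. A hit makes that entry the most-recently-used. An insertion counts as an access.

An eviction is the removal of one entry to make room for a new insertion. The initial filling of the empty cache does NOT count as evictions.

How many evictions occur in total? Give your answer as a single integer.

Answer: 1

Derivation:
LRU simulation (capacity=5):
  1. access 31: MISS. Cache (LRU->MRU): [31]
  2. access 64: MISS. Cache (LRU->MRU): [31 64]
  3. access 64: HIT. Cache (LRU->MRU): [31 64]
  4. access 64: HIT. Cache (LRU->MRU): [31 64]
  5. access 64: HIT. Cache (LRU->MRU): [31 64]
  6. access 64: HIT. Cache (LRU->MRU): [31 64]
  7. access 64: HIT. Cache (LRU->MRU): [31 64]
  8. access 38: MISS. Cache (LRU->MRU): [31 64 38]
  9. access 38: HIT. Cache (LRU->MRU): [31 64 38]
  10. access 38: HIT. Cache (LRU->MRU): [31 64 38]
  11. access 38: HIT. Cache (LRU->MRU): [31 64 38]
  12. access 38: HIT. Cache (LRU->MRU): [31 64 38]
  13. access 6: MISS. Cache (LRU->MRU): [31 64 38 6]
  14. access 50: MISS. Cache (LRU->MRU): [31 64 38 6 50]
  15. access 38: HIT. Cache (LRU->MRU): [31 64 6 50 38]
  16. access 64: HIT. Cache (LRU->MRU): [31 6 50 38 64]
  17. access 38: HIT. Cache (LRU->MRU): [31 6 50 64 38]
  18. access 31: HIT. Cache (LRU->MRU): [6 50 64 38 31]
  19. access 6: HIT. Cache (LRU->MRU): [50 64 38 31 6]
  20. access 64: HIT. Cache (LRU->MRU): [50 38 31 6 64]
  21. access 50: HIT. Cache (LRU->MRU): [38 31 6 64 50]
  22. access 38: HIT. Cache (LRU->MRU): [31 6 64 50 38]
  23. access 14: MISS, evict 31. Cache (LRU->MRU): [6 64 50 38 14]
Total: 17 hits, 6 misses, 1 evictions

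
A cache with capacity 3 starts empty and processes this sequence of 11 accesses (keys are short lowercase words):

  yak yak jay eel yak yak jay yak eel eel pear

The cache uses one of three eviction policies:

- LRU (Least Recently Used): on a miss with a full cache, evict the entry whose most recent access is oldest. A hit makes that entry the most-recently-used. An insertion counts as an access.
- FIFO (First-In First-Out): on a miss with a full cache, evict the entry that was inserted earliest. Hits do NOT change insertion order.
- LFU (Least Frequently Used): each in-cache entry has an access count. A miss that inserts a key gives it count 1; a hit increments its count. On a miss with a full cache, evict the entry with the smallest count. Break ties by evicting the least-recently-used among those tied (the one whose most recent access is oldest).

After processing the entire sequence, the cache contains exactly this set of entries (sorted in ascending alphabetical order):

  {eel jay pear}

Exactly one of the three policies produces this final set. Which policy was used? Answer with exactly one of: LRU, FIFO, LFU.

Answer: FIFO

Derivation:
Simulating under each policy and comparing final sets:
  LRU: final set = {eel pear yak} -> differs
  FIFO: final set = {eel jay pear} -> MATCHES target
  LFU: final set = {eel pear yak} -> differs
Only FIFO produces the target set.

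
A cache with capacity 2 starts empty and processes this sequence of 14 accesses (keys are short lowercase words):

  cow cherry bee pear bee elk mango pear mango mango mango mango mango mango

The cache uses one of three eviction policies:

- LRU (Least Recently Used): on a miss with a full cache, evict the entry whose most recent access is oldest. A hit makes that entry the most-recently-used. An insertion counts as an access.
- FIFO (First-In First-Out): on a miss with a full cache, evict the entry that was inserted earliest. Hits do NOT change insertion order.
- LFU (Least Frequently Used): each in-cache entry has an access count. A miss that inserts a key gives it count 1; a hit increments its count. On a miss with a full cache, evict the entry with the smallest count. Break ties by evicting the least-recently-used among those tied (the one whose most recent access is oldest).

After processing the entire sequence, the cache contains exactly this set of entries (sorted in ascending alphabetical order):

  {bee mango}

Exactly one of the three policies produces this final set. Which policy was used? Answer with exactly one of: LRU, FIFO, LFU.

Answer: LFU

Derivation:
Simulating under each policy and comparing final sets:
  LRU: final set = {mango pear} -> differs
  FIFO: final set = {mango pear} -> differs
  LFU: final set = {bee mango} -> MATCHES target
Only LFU produces the target set.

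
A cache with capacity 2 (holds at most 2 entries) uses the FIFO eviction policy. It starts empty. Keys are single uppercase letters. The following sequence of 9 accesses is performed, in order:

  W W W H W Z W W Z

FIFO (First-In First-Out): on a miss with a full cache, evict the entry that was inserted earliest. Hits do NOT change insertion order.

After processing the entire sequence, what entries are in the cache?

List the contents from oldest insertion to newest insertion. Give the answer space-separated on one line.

Answer: Z W

Derivation:
FIFO simulation (capacity=2):
  1. access W: MISS. Cache (old->new): [W]
  2. access W: HIT. Cache (old->new): [W]
  3. access W: HIT. Cache (old->new): [W]
  4. access H: MISS. Cache (old->new): [W H]
  5. access W: HIT. Cache (old->new): [W H]
  6. access Z: MISS, evict W. Cache (old->new): [H Z]
  7. access W: MISS, evict H. Cache (old->new): [Z W]
  8. access W: HIT. Cache (old->new): [Z W]
  9. access Z: HIT. Cache (old->new): [Z W]
Total: 5 hits, 4 misses, 2 evictions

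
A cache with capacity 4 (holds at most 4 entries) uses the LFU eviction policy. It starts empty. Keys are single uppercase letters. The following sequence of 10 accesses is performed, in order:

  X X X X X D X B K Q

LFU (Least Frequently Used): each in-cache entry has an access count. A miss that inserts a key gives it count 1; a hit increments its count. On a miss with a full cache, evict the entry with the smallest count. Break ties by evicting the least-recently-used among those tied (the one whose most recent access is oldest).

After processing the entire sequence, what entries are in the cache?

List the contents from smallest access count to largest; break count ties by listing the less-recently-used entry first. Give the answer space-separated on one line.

Answer: B K Q X

Derivation:
LFU simulation (capacity=4):
  1. access X: MISS. Cache: [X(c=1)]
  2. access X: HIT, count now 2. Cache: [X(c=2)]
  3. access X: HIT, count now 3. Cache: [X(c=3)]
  4. access X: HIT, count now 4. Cache: [X(c=4)]
  5. access X: HIT, count now 5. Cache: [X(c=5)]
  6. access D: MISS. Cache: [D(c=1) X(c=5)]
  7. access X: HIT, count now 6. Cache: [D(c=1) X(c=6)]
  8. access B: MISS. Cache: [D(c=1) B(c=1) X(c=6)]
  9. access K: MISS. Cache: [D(c=1) B(c=1) K(c=1) X(c=6)]
  10. access Q: MISS, evict D(c=1). Cache: [B(c=1) K(c=1) Q(c=1) X(c=6)]
Total: 5 hits, 5 misses, 1 evictions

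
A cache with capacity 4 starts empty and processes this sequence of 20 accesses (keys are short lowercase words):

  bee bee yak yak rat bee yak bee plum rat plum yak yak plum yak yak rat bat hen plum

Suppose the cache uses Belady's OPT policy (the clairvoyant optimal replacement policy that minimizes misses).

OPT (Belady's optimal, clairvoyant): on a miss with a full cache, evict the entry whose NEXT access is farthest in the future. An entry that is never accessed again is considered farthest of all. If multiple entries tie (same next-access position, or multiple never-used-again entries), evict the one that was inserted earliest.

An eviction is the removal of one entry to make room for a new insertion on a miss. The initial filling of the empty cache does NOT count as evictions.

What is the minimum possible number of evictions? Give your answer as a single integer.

OPT (Belady) simulation (capacity=4):
  1. access bee: MISS. Cache: [bee]
  2. access bee: HIT. Next use of bee: step 6. Cache: [bee]
  3. access yak: MISS. Cache: [bee yak]
  4. access yak: HIT. Next use of yak: step 7. Cache: [bee yak]
  5. access rat: MISS. Cache: [bee yak rat]
  6. access bee: HIT. Next use of bee: step 8. Cache: [bee yak rat]
  7. access yak: HIT. Next use of yak: step 12. Cache: [bee yak rat]
  8. access bee: HIT. Next use of bee: never. Cache: [bee yak rat]
  9. access plum: MISS. Cache: [bee yak rat plum]
  10. access rat: HIT. Next use of rat: step 17. Cache: [bee yak rat plum]
  11. access plum: HIT. Next use of plum: step 14. Cache: [bee yak rat plum]
  12. access yak: HIT. Next use of yak: step 13. Cache: [bee yak rat plum]
  13. access yak: HIT. Next use of yak: step 15. Cache: [bee yak rat plum]
  14. access plum: HIT. Next use of plum: step 20. Cache: [bee yak rat plum]
  15. access yak: HIT. Next use of yak: step 16. Cache: [bee yak rat plum]
  16. access yak: HIT. Next use of yak: never. Cache: [bee yak rat plum]
  17. access rat: HIT. Next use of rat: never. Cache: [bee yak rat plum]
  18. access bat: MISS, evict bee (next use: never). Cache: [yak rat plum bat]
  19. access hen: MISS, evict yak (next use: never). Cache: [rat plum bat hen]
  20. access plum: HIT. Next use of plum: never. Cache: [rat plum bat hen]
Total: 14 hits, 6 misses, 2 evictions

Answer: 2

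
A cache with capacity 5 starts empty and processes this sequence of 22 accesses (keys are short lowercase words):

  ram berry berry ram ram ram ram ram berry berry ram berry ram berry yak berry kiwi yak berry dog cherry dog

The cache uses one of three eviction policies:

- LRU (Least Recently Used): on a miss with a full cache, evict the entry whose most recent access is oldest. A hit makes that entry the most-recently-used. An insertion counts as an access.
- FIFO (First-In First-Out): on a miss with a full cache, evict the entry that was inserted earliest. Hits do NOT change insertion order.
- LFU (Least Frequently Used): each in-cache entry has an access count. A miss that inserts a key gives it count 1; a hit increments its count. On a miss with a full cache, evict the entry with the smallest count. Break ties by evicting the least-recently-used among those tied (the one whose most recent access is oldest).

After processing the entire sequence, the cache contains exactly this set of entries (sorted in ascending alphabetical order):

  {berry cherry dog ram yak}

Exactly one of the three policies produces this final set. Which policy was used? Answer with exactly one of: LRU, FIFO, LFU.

Simulating under each policy and comparing final sets:
  LRU: final set = {berry cherry dog kiwi yak} -> differs
  FIFO: final set = {berry cherry dog kiwi yak} -> differs
  LFU: final set = {berry cherry dog ram yak} -> MATCHES target
Only LFU produces the target set.

Answer: LFU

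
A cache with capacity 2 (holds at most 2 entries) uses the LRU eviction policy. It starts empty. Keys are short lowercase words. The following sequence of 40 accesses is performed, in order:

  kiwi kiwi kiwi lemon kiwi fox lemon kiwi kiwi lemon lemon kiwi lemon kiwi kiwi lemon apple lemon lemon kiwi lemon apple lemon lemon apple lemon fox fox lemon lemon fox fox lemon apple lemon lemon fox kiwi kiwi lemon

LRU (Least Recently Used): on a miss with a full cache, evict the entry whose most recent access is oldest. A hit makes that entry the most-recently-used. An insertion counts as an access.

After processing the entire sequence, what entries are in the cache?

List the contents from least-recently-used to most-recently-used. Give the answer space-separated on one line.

LRU simulation (capacity=2):
  1. access kiwi: MISS. Cache (LRU->MRU): [kiwi]
  2. access kiwi: HIT. Cache (LRU->MRU): [kiwi]
  3. access kiwi: HIT. Cache (LRU->MRU): [kiwi]
  4. access lemon: MISS. Cache (LRU->MRU): [kiwi lemon]
  5. access kiwi: HIT. Cache (LRU->MRU): [lemon kiwi]
  6. access fox: MISS, evict lemon. Cache (LRU->MRU): [kiwi fox]
  7. access lemon: MISS, evict kiwi. Cache (LRU->MRU): [fox lemon]
  8. access kiwi: MISS, evict fox. Cache (LRU->MRU): [lemon kiwi]
  9. access kiwi: HIT. Cache (LRU->MRU): [lemon kiwi]
  10. access lemon: HIT. Cache (LRU->MRU): [kiwi lemon]
  11. access lemon: HIT. Cache (LRU->MRU): [kiwi lemon]
  12. access kiwi: HIT. Cache (LRU->MRU): [lemon kiwi]
  13. access lemon: HIT. Cache (LRU->MRU): [kiwi lemon]
  14. access kiwi: HIT. Cache (LRU->MRU): [lemon kiwi]
  15. access kiwi: HIT. Cache (LRU->MRU): [lemon kiwi]
  16. access lemon: HIT. Cache (LRU->MRU): [kiwi lemon]
  17. access apple: MISS, evict kiwi. Cache (LRU->MRU): [lemon apple]
  18. access lemon: HIT. Cache (LRU->MRU): [apple lemon]
  19. access lemon: HIT. Cache (LRU->MRU): [apple lemon]
  20. access kiwi: MISS, evict apple. Cache (LRU->MRU): [lemon kiwi]
  21. access lemon: HIT. Cache (LRU->MRU): [kiwi lemon]
  22. access apple: MISS, evict kiwi. Cache (LRU->MRU): [lemon apple]
  23. access lemon: HIT. Cache (LRU->MRU): [apple lemon]
  24. access lemon: HIT. Cache (LRU->MRU): [apple lemon]
  25. access apple: HIT. Cache (LRU->MRU): [lemon apple]
  26. access lemon: HIT. Cache (LRU->MRU): [apple lemon]
  27. access fox: MISS, evict apple. Cache (LRU->MRU): [lemon fox]
  28. access fox: HIT. Cache (LRU->MRU): [lemon fox]
  29. access lemon: HIT. Cache (LRU->MRU): [fox lemon]
  30. access lemon: HIT. Cache (LRU->MRU): [fox lemon]
  31. access fox: HIT. Cache (LRU->MRU): [lemon fox]
  32. access fox: HIT. Cache (LRU->MRU): [lemon fox]
  33. access lemon: HIT. Cache (LRU->MRU): [fox lemon]
  34. access apple: MISS, evict fox. Cache (LRU->MRU): [lemon apple]
  35. access lemon: HIT. Cache (LRU->MRU): [apple lemon]
  36. access lemon: HIT. Cache (LRU->MRU): [apple lemon]
  37. access fox: MISS, evict apple. Cache (LRU->MRU): [lemon fox]
  38. access kiwi: MISS, evict lemon. Cache (LRU->MRU): [fox kiwi]
  39. access kiwi: HIT. Cache (LRU->MRU): [fox kiwi]
  40. access lemon: MISS, evict fox. Cache (LRU->MRU): [kiwi lemon]
Total: 27 hits, 13 misses, 11 evictions

Answer: kiwi lemon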